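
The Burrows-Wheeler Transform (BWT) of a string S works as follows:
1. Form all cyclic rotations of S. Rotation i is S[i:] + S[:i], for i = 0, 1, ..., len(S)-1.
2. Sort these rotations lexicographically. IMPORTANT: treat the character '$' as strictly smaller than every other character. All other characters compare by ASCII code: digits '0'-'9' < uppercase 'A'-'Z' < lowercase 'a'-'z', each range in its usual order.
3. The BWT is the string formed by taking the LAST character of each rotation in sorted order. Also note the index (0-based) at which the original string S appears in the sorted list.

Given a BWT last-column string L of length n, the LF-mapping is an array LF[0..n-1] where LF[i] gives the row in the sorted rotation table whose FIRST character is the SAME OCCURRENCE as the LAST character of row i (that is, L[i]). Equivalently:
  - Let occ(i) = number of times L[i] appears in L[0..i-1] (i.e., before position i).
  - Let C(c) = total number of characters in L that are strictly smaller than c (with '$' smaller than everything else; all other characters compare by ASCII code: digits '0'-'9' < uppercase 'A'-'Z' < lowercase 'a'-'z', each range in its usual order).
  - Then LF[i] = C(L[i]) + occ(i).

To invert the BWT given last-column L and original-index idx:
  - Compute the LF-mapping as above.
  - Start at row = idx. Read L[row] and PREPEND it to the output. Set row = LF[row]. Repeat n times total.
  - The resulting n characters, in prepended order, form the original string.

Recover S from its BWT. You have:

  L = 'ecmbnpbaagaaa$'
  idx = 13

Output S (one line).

Answer: panamacabbage$

Derivation:
LF mapping: 9 8 11 6 12 13 7 1 2 10 3 4 5 0
Walk LF starting at row 13, prepending L[row]:
  step 1: row=13, L[13]='$', prepend. Next row=LF[13]=0
  step 2: row=0, L[0]='e', prepend. Next row=LF[0]=9
  step 3: row=9, L[9]='g', prepend. Next row=LF[9]=10
  step 4: row=10, L[10]='a', prepend. Next row=LF[10]=3
  step 5: row=3, L[3]='b', prepend. Next row=LF[3]=6
  step 6: row=6, L[6]='b', prepend. Next row=LF[6]=7
  step 7: row=7, L[7]='a', prepend. Next row=LF[7]=1
  step 8: row=1, L[1]='c', prepend. Next row=LF[1]=8
  step 9: row=8, L[8]='a', prepend. Next row=LF[8]=2
  step 10: row=2, L[2]='m', prepend. Next row=LF[2]=11
  step 11: row=11, L[11]='a', prepend. Next row=LF[11]=4
  step 12: row=4, L[4]='n', prepend. Next row=LF[4]=12
  step 13: row=12, L[12]='a', prepend. Next row=LF[12]=5
  step 14: row=5, L[5]='p', prepend. Next row=LF[5]=13
Reversed output: panamacabbage$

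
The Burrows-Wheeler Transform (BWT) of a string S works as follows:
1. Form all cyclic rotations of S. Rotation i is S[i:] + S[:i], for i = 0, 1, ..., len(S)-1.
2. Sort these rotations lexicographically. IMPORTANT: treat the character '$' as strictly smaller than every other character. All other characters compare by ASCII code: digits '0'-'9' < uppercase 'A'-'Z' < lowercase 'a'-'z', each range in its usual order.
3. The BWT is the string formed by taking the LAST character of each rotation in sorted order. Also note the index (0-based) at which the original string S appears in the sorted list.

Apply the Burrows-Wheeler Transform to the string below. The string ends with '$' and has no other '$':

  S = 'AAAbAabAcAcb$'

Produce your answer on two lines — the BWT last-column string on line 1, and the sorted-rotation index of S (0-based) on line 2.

All 13 rotations (rotation i = S[i:]+S[:i]):
  rot[0] = AAAbAabAcAcb$
  rot[1] = AAbAabAcAcb$A
  rot[2] = AbAabAcAcb$AA
  rot[3] = bAabAcAcb$AAA
  rot[4] = AabAcAcb$AAAb
  rot[5] = abAcAcb$AAAbA
  rot[6] = bAcAcb$AAAbAa
  rot[7] = AcAcb$AAAbAab
  rot[8] = cAcb$AAAbAabA
  rot[9] = Acb$AAAbAabAc
  rot[10] = cb$AAAbAabAcA
  rot[11] = b$AAAbAabAcAc
  rot[12] = $AAAbAabAcAcb
Sorted (with $ < everything):
  sorted[0] = $AAAbAabAcAcb  (last char: 'b')
  sorted[1] = AAAbAabAcAcb$  (last char: '$')
  sorted[2] = AAbAabAcAcb$A  (last char: 'A')
  sorted[3] = AabAcAcb$AAAb  (last char: 'b')
  sorted[4] = AbAabAcAcb$AA  (last char: 'A')
  sorted[5] = AcAcb$AAAbAab  (last char: 'b')
  sorted[6] = Acb$AAAbAabAc  (last char: 'c')
  sorted[7] = abAcAcb$AAAbA  (last char: 'A')
  sorted[8] = b$AAAbAabAcAc  (last char: 'c')
  sorted[9] = bAabAcAcb$AAA  (last char: 'A')
  sorted[10] = bAcAcb$AAAbAa  (last char: 'a')
  sorted[11] = cAcb$AAAbAabA  (last char: 'A')
  sorted[12] = cb$AAAbAabAcA  (last char: 'A')
Last column: b$AbAbcAcAaAA
Original string S is at sorted index 1

Answer: b$AbAbcAcAaAA
1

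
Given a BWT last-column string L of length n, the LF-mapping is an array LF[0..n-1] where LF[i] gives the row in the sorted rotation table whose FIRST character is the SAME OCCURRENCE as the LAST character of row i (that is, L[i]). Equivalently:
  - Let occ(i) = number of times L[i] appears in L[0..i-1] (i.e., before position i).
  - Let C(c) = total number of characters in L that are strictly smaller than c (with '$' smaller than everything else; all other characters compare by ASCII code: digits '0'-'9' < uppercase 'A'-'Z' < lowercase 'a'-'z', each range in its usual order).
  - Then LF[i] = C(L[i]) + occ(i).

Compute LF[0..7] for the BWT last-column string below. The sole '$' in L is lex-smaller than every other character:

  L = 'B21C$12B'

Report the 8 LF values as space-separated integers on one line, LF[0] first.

Char counts: '$':1, '1':2, '2':2, 'B':2, 'C':1
C (first-col start): C('$')=0, C('1')=1, C('2')=3, C('B')=5, C('C')=7
L[0]='B': occ=0, LF[0]=C('B')+0=5+0=5
L[1]='2': occ=0, LF[1]=C('2')+0=3+0=3
L[2]='1': occ=0, LF[2]=C('1')+0=1+0=1
L[3]='C': occ=0, LF[3]=C('C')+0=7+0=7
L[4]='$': occ=0, LF[4]=C('$')+0=0+0=0
L[5]='1': occ=1, LF[5]=C('1')+1=1+1=2
L[6]='2': occ=1, LF[6]=C('2')+1=3+1=4
L[7]='B': occ=1, LF[7]=C('B')+1=5+1=6

Answer: 5 3 1 7 0 2 4 6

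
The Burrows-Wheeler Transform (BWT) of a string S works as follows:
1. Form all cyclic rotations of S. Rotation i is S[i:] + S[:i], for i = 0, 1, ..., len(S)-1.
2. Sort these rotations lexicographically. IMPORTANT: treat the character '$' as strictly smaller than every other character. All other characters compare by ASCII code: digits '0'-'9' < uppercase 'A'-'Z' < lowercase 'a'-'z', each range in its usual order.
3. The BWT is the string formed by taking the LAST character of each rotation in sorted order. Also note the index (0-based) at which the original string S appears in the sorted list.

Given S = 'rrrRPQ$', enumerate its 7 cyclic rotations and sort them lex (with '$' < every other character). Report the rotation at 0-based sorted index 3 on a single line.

All 7 rotations (rotation i = S[i:]+S[:i]):
  rot[0] = rrrRPQ$
  rot[1] = rrRPQ$r
  rot[2] = rRPQ$rr
  rot[3] = RPQ$rrr
  rot[4] = PQ$rrrR
  rot[5] = Q$rrrRP
  rot[6] = $rrrRPQ
Sorted (with $ < everything):
  sorted[0] = $rrrRPQ
  sorted[1] = PQ$rrrR
  sorted[2] = Q$rrrRP
  sorted[3] = RPQ$rrr
  sorted[4] = rRPQ$rr
  sorted[5] = rrRPQ$r
  sorted[6] = rrrRPQ$
sorted[3] = RPQ$rrr

Answer: RPQ$rrr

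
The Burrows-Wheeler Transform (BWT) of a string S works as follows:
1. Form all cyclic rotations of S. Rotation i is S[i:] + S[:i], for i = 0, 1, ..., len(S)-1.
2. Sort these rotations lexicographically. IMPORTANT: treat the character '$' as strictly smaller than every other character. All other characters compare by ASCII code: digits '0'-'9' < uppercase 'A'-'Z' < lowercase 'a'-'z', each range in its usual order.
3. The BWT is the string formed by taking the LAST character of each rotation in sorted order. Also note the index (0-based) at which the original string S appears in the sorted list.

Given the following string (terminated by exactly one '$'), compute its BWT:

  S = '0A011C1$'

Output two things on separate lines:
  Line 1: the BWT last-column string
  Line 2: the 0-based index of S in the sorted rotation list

All 8 rotations (rotation i = S[i:]+S[:i]):
  rot[0] = 0A011C1$
  rot[1] = A011C1$0
  rot[2] = 011C1$0A
  rot[3] = 11C1$0A0
  rot[4] = 1C1$0A01
  rot[5] = C1$0A011
  rot[6] = 1$0A011C
  rot[7] = $0A011C1
Sorted (with $ < everything):
  sorted[0] = $0A011C1  (last char: '1')
  sorted[1] = 011C1$0A  (last char: 'A')
  sorted[2] = 0A011C1$  (last char: '$')
  sorted[3] = 1$0A011C  (last char: 'C')
  sorted[4] = 11C1$0A0  (last char: '0')
  sorted[5] = 1C1$0A01  (last char: '1')
  sorted[6] = A011C1$0  (last char: '0')
  sorted[7] = C1$0A011  (last char: '1')
Last column: 1A$C0101
Original string S is at sorted index 2

Answer: 1A$C0101
2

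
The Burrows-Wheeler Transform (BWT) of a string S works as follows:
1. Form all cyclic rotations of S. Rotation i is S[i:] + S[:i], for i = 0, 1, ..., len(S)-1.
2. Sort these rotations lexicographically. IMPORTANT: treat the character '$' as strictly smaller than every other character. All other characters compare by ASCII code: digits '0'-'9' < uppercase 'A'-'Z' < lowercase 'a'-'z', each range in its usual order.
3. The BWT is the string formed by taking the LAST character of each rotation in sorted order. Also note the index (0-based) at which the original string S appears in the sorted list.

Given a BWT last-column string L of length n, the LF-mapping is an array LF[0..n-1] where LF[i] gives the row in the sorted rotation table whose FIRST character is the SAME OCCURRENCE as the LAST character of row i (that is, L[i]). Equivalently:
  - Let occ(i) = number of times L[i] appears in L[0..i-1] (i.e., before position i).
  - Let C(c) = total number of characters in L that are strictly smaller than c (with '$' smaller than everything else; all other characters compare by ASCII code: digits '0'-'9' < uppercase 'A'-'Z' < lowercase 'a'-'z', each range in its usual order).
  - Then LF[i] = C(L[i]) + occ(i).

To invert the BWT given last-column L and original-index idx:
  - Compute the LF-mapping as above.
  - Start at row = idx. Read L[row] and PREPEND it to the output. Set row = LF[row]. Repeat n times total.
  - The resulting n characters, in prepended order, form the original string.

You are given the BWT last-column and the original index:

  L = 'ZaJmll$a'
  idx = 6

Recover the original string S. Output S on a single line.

Answer: llamaJZ$

Derivation:
LF mapping: 2 3 1 7 5 6 0 4
Walk LF starting at row 6, prepending L[row]:
  step 1: row=6, L[6]='$', prepend. Next row=LF[6]=0
  step 2: row=0, L[0]='Z', prepend. Next row=LF[0]=2
  step 3: row=2, L[2]='J', prepend. Next row=LF[2]=1
  step 4: row=1, L[1]='a', prepend. Next row=LF[1]=3
  step 5: row=3, L[3]='m', prepend. Next row=LF[3]=7
  step 6: row=7, L[7]='a', prepend. Next row=LF[7]=4
  step 7: row=4, L[4]='l', prepend. Next row=LF[4]=5
  step 8: row=5, L[5]='l', prepend. Next row=LF[5]=6
Reversed output: llamaJZ$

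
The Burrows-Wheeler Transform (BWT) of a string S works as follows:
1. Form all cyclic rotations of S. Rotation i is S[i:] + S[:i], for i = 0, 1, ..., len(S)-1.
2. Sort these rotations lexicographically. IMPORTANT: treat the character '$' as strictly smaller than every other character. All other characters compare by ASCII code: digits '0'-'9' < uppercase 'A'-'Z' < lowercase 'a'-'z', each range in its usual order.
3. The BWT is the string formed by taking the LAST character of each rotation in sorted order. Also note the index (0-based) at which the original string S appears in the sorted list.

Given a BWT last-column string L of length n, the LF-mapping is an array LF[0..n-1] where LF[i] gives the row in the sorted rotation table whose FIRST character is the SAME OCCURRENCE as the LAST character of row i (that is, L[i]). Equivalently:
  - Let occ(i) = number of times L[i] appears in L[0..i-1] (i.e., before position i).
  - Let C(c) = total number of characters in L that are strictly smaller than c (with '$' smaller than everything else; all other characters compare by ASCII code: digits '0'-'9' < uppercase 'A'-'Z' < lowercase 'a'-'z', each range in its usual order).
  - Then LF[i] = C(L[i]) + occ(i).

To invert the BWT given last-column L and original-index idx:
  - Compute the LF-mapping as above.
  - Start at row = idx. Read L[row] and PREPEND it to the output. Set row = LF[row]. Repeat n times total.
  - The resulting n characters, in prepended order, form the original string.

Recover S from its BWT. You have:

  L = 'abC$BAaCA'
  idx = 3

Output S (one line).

LF mapping: 6 8 4 0 3 1 7 5 2
Walk LF starting at row 3, prepending L[row]:
  step 1: row=3, L[3]='$', prepend. Next row=LF[3]=0
  step 2: row=0, L[0]='a', prepend. Next row=LF[0]=6
  step 3: row=6, L[6]='a', prepend. Next row=LF[6]=7
  step 4: row=7, L[7]='C', prepend. Next row=LF[7]=5
  step 5: row=5, L[5]='A', prepend. Next row=LF[5]=1
  step 6: row=1, L[1]='b', prepend. Next row=LF[1]=8
  step 7: row=8, L[8]='A', prepend. Next row=LF[8]=2
  step 8: row=2, L[2]='C', prepend. Next row=LF[2]=4
  step 9: row=4, L[4]='B', prepend. Next row=LF[4]=3
Reversed output: BCAbACaa$

Answer: BCAbACaa$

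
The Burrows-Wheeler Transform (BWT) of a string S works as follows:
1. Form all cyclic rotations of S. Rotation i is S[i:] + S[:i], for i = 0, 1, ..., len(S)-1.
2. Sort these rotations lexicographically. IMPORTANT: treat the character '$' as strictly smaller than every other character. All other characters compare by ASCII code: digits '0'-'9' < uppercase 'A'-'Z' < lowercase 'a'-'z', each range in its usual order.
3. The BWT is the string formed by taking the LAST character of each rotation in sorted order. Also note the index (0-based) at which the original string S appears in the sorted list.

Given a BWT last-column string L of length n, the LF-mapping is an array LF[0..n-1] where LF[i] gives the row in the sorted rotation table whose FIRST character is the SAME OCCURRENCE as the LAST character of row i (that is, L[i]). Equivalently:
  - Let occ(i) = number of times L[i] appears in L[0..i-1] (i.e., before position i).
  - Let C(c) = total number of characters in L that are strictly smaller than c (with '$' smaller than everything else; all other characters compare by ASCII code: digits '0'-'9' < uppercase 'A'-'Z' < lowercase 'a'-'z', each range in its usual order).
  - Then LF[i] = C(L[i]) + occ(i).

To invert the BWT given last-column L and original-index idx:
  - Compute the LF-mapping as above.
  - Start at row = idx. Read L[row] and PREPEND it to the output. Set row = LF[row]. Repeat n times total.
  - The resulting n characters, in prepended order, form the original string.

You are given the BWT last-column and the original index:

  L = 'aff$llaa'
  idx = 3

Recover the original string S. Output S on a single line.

LF mapping: 1 4 5 0 6 7 2 3
Walk LF starting at row 3, prepending L[row]:
  step 1: row=3, L[3]='$', prepend. Next row=LF[3]=0
  step 2: row=0, L[0]='a', prepend. Next row=LF[0]=1
  step 3: row=1, L[1]='f', prepend. Next row=LF[1]=4
  step 4: row=4, L[4]='l', prepend. Next row=LF[4]=6
  step 5: row=6, L[6]='a', prepend. Next row=LF[6]=2
  step 6: row=2, L[2]='f', prepend. Next row=LF[2]=5
  step 7: row=5, L[5]='l', prepend. Next row=LF[5]=7
  step 8: row=7, L[7]='a', prepend. Next row=LF[7]=3
Reversed output: alfalfa$

Answer: alfalfa$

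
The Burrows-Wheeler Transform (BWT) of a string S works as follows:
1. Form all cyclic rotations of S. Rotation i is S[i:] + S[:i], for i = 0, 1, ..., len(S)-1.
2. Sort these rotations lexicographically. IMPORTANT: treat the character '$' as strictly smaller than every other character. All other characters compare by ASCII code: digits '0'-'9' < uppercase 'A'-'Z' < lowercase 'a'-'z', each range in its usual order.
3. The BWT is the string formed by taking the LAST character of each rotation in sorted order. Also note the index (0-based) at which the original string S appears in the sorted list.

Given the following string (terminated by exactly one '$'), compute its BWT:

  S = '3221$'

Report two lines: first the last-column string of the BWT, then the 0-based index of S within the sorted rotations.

All 5 rotations (rotation i = S[i:]+S[:i]):
  rot[0] = 3221$
  rot[1] = 221$3
  rot[2] = 21$32
  rot[3] = 1$322
  rot[4] = $3221
Sorted (with $ < everything):
  sorted[0] = $3221  (last char: '1')
  sorted[1] = 1$322  (last char: '2')
  sorted[2] = 21$32  (last char: '2')
  sorted[3] = 221$3  (last char: '3')
  sorted[4] = 3221$  (last char: '$')
Last column: 1223$
Original string S is at sorted index 4

Answer: 1223$
4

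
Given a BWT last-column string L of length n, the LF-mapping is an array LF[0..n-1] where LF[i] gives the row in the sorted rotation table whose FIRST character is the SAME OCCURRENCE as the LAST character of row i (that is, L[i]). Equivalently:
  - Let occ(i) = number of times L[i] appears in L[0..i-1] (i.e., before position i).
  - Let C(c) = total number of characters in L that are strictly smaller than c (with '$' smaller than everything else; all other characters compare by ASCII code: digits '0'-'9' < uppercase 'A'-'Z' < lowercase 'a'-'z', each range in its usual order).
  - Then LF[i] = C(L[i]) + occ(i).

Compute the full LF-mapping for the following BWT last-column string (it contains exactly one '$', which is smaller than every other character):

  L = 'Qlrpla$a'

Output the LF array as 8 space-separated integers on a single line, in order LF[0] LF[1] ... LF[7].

Char counts: '$':1, 'Q':1, 'a':2, 'l':2, 'p':1, 'r':1
C (first-col start): C('$')=0, C('Q')=1, C('a')=2, C('l')=4, C('p')=6, C('r')=7
L[0]='Q': occ=0, LF[0]=C('Q')+0=1+0=1
L[1]='l': occ=0, LF[1]=C('l')+0=4+0=4
L[2]='r': occ=0, LF[2]=C('r')+0=7+0=7
L[3]='p': occ=0, LF[3]=C('p')+0=6+0=6
L[4]='l': occ=1, LF[4]=C('l')+1=4+1=5
L[5]='a': occ=0, LF[5]=C('a')+0=2+0=2
L[6]='$': occ=0, LF[6]=C('$')+0=0+0=0
L[7]='a': occ=1, LF[7]=C('a')+1=2+1=3

Answer: 1 4 7 6 5 2 0 3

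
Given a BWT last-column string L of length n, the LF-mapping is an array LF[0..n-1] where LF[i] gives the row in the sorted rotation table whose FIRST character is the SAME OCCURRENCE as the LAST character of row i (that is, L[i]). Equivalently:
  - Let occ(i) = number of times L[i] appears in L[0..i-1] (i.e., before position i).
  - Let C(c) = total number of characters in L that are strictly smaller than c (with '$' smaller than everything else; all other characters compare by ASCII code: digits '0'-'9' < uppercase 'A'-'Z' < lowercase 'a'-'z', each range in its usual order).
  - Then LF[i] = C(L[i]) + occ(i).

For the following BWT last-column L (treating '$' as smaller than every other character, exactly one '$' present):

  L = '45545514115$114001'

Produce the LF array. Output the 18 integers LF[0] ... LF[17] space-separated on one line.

Answer: 9 13 14 10 15 16 3 11 4 5 17 0 6 7 12 1 2 8

Derivation:
Char counts: '$':1, '0':2, '1':6, '4':4, '5':5
C (first-col start): C('$')=0, C('0')=1, C('1')=3, C('4')=9, C('5')=13
L[0]='4': occ=0, LF[0]=C('4')+0=9+0=9
L[1]='5': occ=0, LF[1]=C('5')+0=13+0=13
L[2]='5': occ=1, LF[2]=C('5')+1=13+1=14
L[3]='4': occ=1, LF[3]=C('4')+1=9+1=10
L[4]='5': occ=2, LF[4]=C('5')+2=13+2=15
L[5]='5': occ=3, LF[5]=C('5')+3=13+3=16
L[6]='1': occ=0, LF[6]=C('1')+0=3+0=3
L[7]='4': occ=2, LF[7]=C('4')+2=9+2=11
L[8]='1': occ=1, LF[8]=C('1')+1=3+1=4
L[9]='1': occ=2, LF[9]=C('1')+2=3+2=5
L[10]='5': occ=4, LF[10]=C('5')+4=13+4=17
L[11]='$': occ=0, LF[11]=C('$')+0=0+0=0
L[12]='1': occ=3, LF[12]=C('1')+3=3+3=6
L[13]='1': occ=4, LF[13]=C('1')+4=3+4=7
L[14]='4': occ=3, LF[14]=C('4')+3=9+3=12
L[15]='0': occ=0, LF[15]=C('0')+0=1+0=1
L[16]='0': occ=1, LF[16]=C('0')+1=1+1=2
L[17]='1': occ=5, LF[17]=C('1')+5=3+5=8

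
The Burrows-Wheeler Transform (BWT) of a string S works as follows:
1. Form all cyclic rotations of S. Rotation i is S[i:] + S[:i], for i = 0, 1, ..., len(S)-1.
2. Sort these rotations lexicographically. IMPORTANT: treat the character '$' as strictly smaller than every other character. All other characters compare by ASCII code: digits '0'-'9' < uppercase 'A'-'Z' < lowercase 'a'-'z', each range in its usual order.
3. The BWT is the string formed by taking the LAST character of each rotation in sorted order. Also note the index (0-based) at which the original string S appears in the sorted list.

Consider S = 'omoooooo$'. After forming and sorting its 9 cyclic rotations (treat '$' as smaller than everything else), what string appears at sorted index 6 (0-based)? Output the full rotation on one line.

All 9 rotations (rotation i = S[i:]+S[:i]):
  rot[0] = omoooooo$
  rot[1] = moooooo$o
  rot[2] = oooooo$om
  rot[3] = ooooo$omo
  rot[4] = oooo$omoo
  rot[5] = ooo$omooo
  rot[6] = oo$omoooo
  rot[7] = o$omooooo
  rot[8] = $omoooooo
Sorted (with $ < everything):
  sorted[0] = $omoooooo
  sorted[1] = moooooo$o
  sorted[2] = o$omooooo
  sorted[3] = omoooooo$
  sorted[4] = oo$omoooo
  sorted[5] = ooo$omooo
  sorted[6] = oooo$omoo
  sorted[7] = ooooo$omo
  sorted[8] = oooooo$om
sorted[6] = oooo$omoo

Answer: oooo$omoo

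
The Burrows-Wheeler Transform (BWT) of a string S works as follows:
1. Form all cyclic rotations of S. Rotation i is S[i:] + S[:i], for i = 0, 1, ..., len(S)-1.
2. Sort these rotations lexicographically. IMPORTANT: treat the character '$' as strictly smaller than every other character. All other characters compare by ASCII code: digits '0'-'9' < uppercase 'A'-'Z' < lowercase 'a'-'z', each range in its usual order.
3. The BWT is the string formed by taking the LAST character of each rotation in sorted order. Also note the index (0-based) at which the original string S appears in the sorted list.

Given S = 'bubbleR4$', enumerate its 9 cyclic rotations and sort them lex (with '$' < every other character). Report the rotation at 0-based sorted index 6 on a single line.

Answer: eR4$bubbl

Derivation:
All 9 rotations (rotation i = S[i:]+S[:i]):
  rot[0] = bubbleR4$
  rot[1] = ubbleR4$b
  rot[2] = bbleR4$bu
  rot[3] = bleR4$bub
  rot[4] = leR4$bubb
  rot[5] = eR4$bubbl
  rot[6] = R4$bubble
  rot[7] = 4$bubbleR
  rot[8] = $bubbleR4
Sorted (with $ < everything):
  sorted[0] = $bubbleR4
  sorted[1] = 4$bubbleR
  sorted[2] = R4$bubble
  sorted[3] = bbleR4$bu
  sorted[4] = bleR4$bub
  sorted[5] = bubbleR4$
  sorted[6] = eR4$bubbl
  sorted[7] = leR4$bubb
  sorted[8] = ubbleR4$b
sorted[6] = eR4$bubbl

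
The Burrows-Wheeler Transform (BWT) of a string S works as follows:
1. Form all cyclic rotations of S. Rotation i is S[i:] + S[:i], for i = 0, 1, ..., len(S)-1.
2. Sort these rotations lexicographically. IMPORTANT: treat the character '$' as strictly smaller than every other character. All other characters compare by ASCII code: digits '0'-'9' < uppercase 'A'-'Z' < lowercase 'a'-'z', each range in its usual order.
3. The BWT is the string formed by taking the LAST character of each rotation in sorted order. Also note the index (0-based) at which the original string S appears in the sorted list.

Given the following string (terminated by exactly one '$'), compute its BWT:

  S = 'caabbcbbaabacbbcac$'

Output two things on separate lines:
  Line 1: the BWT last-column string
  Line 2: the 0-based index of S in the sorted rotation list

All 19 rotations (rotation i = S[i:]+S[:i]):
  rot[0] = caabbcbbaabacbbcac$
  rot[1] = aabbcbbaabacbbcac$c
  rot[2] = abbcbbaabacbbcac$ca
  rot[3] = bbcbbaabacbbcac$caa
  rot[4] = bcbbaabacbbcac$caab
  rot[5] = cbbaabacbbcac$caabb
  rot[6] = bbaabacbbcac$caabbc
  rot[7] = baabacbbcac$caabbcb
  rot[8] = aabacbbcac$caabbcbb
  rot[9] = abacbbcac$caabbcbba
  rot[10] = bacbbcac$caabbcbbaa
  rot[11] = acbbcac$caabbcbbaab
  rot[12] = cbbcac$caabbcbbaaba
  rot[13] = bbcac$caabbcbbaabac
  rot[14] = bcac$caabbcbbaabacb
  rot[15] = cac$caabbcbbaabacbb
  rot[16] = ac$caabbcbbaabacbbc
  rot[17] = c$caabbcbbaabacbbca
  rot[18] = $caabbcbbaabacbbcac
Sorted (with $ < everything):
  sorted[0] = $caabbcbbaabacbbcac  (last char: 'c')
  sorted[1] = aabacbbcac$caabbcbb  (last char: 'b')
  sorted[2] = aabbcbbaabacbbcac$c  (last char: 'c')
  sorted[3] = abacbbcac$caabbcbba  (last char: 'a')
  sorted[4] = abbcbbaabacbbcac$ca  (last char: 'a')
  sorted[5] = ac$caabbcbbaabacbbc  (last char: 'c')
  sorted[6] = acbbcac$caabbcbbaab  (last char: 'b')
  sorted[7] = baabacbbcac$caabbcb  (last char: 'b')
  sorted[8] = bacbbcac$caabbcbbaa  (last char: 'a')
  sorted[9] = bbaabacbbcac$caabbc  (last char: 'c')
  sorted[10] = bbcac$caabbcbbaabac  (last char: 'c')
  sorted[11] = bbcbbaabacbbcac$caa  (last char: 'a')
  sorted[12] = bcac$caabbcbbaabacb  (last char: 'b')
  sorted[13] = bcbbaabacbbcac$caab  (last char: 'b')
  sorted[14] = c$caabbcbbaabacbbca  (last char: 'a')
  sorted[15] = caabbcbbaabacbbcac$  (last char: '$')
  sorted[16] = cac$caabbcbbaabacbb  (last char: 'b')
  sorted[17] = cbbaabacbbcac$caabb  (last char: 'b')
  sorted[18] = cbbcac$caabbcbbaaba  (last char: 'a')
Last column: cbcaacbbaccabba$bba
Original string S is at sorted index 15

Answer: cbcaacbbaccabba$bba
15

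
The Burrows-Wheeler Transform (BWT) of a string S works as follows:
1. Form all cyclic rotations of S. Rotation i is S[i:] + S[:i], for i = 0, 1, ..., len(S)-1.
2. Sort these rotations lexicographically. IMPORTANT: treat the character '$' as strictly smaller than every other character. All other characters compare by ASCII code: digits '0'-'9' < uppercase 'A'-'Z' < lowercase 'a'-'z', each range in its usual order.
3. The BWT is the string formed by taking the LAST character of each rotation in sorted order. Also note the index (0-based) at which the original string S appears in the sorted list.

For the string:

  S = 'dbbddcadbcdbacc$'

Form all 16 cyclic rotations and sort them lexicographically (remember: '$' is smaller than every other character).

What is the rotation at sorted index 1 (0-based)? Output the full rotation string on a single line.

All 16 rotations (rotation i = S[i:]+S[:i]):
  rot[0] = dbbddcadbcdbacc$
  rot[1] = bbddcadbcdbacc$d
  rot[2] = bddcadbcdbacc$db
  rot[3] = ddcadbcdbacc$dbb
  rot[4] = dcadbcdbacc$dbbd
  rot[5] = cadbcdbacc$dbbdd
  rot[6] = adbcdbacc$dbbddc
  rot[7] = dbcdbacc$dbbddca
  rot[8] = bcdbacc$dbbddcad
  rot[9] = cdbacc$dbbddcadb
  rot[10] = dbacc$dbbddcadbc
  rot[11] = bacc$dbbddcadbcd
  rot[12] = acc$dbbddcadbcdb
  rot[13] = cc$dbbddcadbcdba
  rot[14] = c$dbbddcadbcdbac
  rot[15] = $dbbddcadbcdbacc
Sorted (with $ < everything):
  sorted[0] = $dbbddcadbcdbacc
  sorted[1] = acc$dbbddcadbcdb
  sorted[2] = adbcdbacc$dbbddc
  sorted[3] = bacc$dbbddcadbcd
  sorted[4] = bbddcadbcdbacc$d
  sorted[5] = bcdbacc$dbbddcad
  sorted[6] = bddcadbcdbacc$db
  sorted[7] = c$dbbddcadbcdbac
  sorted[8] = cadbcdbacc$dbbdd
  sorted[9] = cc$dbbddcadbcdba
  sorted[10] = cdbacc$dbbddcadb
  sorted[11] = dbacc$dbbddcadbc
  sorted[12] = dbbddcadbcdbacc$
  sorted[13] = dbcdbacc$dbbddca
  sorted[14] = dcadbcdbacc$dbbd
  sorted[15] = ddcadbcdbacc$dbb
sorted[1] = acc$dbbddcadbcdb

Answer: acc$dbbddcadbcdb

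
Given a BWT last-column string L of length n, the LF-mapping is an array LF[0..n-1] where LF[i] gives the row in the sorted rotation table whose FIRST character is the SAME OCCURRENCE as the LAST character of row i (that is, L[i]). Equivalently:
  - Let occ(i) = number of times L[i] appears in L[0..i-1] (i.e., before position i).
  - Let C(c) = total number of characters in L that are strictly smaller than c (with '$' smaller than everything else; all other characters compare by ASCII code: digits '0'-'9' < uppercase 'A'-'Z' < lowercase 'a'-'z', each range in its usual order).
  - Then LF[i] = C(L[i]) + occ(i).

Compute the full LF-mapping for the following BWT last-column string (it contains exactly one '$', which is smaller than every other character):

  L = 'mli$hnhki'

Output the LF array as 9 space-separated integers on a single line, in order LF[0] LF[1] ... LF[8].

Answer: 7 6 3 0 1 8 2 5 4

Derivation:
Char counts: '$':1, 'h':2, 'i':2, 'k':1, 'l':1, 'm':1, 'n':1
C (first-col start): C('$')=0, C('h')=1, C('i')=3, C('k')=5, C('l')=6, C('m')=7, C('n')=8
L[0]='m': occ=0, LF[0]=C('m')+0=7+0=7
L[1]='l': occ=0, LF[1]=C('l')+0=6+0=6
L[2]='i': occ=0, LF[2]=C('i')+0=3+0=3
L[3]='$': occ=0, LF[3]=C('$')+0=0+0=0
L[4]='h': occ=0, LF[4]=C('h')+0=1+0=1
L[5]='n': occ=0, LF[5]=C('n')+0=8+0=8
L[6]='h': occ=1, LF[6]=C('h')+1=1+1=2
L[7]='k': occ=0, LF[7]=C('k')+0=5+0=5
L[8]='i': occ=1, LF[8]=C('i')+1=3+1=4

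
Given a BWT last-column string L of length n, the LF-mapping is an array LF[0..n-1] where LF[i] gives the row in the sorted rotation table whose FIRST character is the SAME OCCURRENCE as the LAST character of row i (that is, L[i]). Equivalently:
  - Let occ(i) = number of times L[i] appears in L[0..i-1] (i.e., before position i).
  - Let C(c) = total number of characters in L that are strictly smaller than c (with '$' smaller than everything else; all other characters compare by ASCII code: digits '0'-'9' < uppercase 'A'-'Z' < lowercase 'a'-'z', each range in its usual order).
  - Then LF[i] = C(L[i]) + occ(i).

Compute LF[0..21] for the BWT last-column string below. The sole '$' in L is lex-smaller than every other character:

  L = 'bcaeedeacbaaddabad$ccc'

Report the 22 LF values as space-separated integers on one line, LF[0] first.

Answer: 7 10 1 19 20 15 21 2 11 8 3 4 16 17 5 9 6 18 0 12 13 14

Derivation:
Char counts: '$':1, 'a':6, 'b':3, 'c':5, 'd':4, 'e':3
C (first-col start): C('$')=0, C('a')=1, C('b')=7, C('c')=10, C('d')=15, C('e')=19
L[0]='b': occ=0, LF[0]=C('b')+0=7+0=7
L[1]='c': occ=0, LF[1]=C('c')+0=10+0=10
L[2]='a': occ=0, LF[2]=C('a')+0=1+0=1
L[3]='e': occ=0, LF[3]=C('e')+0=19+0=19
L[4]='e': occ=1, LF[4]=C('e')+1=19+1=20
L[5]='d': occ=0, LF[5]=C('d')+0=15+0=15
L[6]='e': occ=2, LF[6]=C('e')+2=19+2=21
L[7]='a': occ=1, LF[7]=C('a')+1=1+1=2
L[8]='c': occ=1, LF[8]=C('c')+1=10+1=11
L[9]='b': occ=1, LF[9]=C('b')+1=7+1=8
L[10]='a': occ=2, LF[10]=C('a')+2=1+2=3
L[11]='a': occ=3, LF[11]=C('a')+3=1+3=4
L[12]='d': occ=1, LF[12]=C('d')+1=15+1=16
L[13]='d': occ=2, LF[13]=C('d')+2=15+2=17
L[14]='a': occ=4, LF[14]=C('a')+4=1+4=5
L[15]='b': occ=2, LF[15]=C('b')+2=7+2=9
L[16]='a': occ=5, LF[16]=C('a')+5=1+5=6
L[17]='d': occ=3, LF[17]=C('d')+3=15+3=18
L[18]='$': occ=0, LF[18]=C('$')+0=0+0=0
L[19]='c': occ=2, LF[19]=C('c')+2=10+2=12
L[20]='c': occ=3, LF[20]=C('c')+3=10+3=13
L[21]='c': occ=4, LF[21]=C('c')+4=10+4=14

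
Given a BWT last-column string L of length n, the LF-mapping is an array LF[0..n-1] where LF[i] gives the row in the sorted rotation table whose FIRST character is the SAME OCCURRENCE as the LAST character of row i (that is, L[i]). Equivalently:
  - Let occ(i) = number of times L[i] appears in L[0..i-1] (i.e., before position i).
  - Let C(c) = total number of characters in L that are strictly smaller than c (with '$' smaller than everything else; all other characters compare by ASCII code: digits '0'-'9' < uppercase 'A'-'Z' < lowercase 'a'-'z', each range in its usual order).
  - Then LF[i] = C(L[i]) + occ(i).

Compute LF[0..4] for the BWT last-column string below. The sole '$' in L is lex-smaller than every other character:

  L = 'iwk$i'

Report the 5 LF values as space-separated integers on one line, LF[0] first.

Answer: 1 4 3 0 2

Derivation:
Char counts: '$':1, 'i':2, 'k':1, 'w':1
C (first-col start): C('$')=0, C('i')=1, C('k')=3, C('w')=4
L[0]='i': occ=0, LF[0]=C('i')+0=1+0=1
L[1]='w': occ=0, LF[1]=C('w')+0=4+0=4
L[2]='k': occ=0, LF[2]=C('k')+0=3+0=3
L[3]='$': occ=0, LF[3]=C('$')+0=0+0=0
L[4]='i': occ=1, LF[4]=C('i')+1=1+1=2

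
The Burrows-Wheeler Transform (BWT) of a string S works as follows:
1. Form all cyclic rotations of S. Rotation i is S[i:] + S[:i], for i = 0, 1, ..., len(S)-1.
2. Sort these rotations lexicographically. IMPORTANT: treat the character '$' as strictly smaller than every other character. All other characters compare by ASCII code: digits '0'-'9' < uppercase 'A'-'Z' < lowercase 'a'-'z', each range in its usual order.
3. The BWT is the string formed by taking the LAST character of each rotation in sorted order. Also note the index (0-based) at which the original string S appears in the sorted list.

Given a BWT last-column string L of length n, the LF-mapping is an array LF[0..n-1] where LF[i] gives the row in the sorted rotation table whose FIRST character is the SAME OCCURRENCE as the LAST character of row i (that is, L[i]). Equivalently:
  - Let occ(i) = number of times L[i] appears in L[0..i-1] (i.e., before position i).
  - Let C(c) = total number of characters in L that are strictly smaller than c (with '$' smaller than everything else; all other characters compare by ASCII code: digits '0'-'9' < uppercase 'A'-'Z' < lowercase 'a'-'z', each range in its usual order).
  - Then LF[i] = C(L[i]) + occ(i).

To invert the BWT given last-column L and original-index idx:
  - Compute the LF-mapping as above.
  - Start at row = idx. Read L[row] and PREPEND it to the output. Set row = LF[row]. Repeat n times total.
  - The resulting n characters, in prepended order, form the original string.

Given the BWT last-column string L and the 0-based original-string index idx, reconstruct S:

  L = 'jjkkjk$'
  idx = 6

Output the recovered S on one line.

LF mapping: 1 2 4 5 3 6 0
Walk LF starting at row 6, prepending L[row]:
  step 1: row=6, L[6]='$', prepend. Next row=LF[6]=0
  step 2: row=0, L[0]='j', prepend. Next row=LF[0]=1
  step 3: row=1, L[1]='j', prepend. Next row=LF[1]=2
  step 4: row=2, L[2]='k', prepend. Next row=LF[2]=4
  step 5: row=4, L[4]='j', prepend. Next row=LF[4]=3
  step 6: row=3, L[3]='k', prepend. Next row=LF[3]=5
  step 7: row=5, L[5]='k', prepend. Next row=LF[5]=6
Reversed output: kkjkjj$

Answer: kkjkjj$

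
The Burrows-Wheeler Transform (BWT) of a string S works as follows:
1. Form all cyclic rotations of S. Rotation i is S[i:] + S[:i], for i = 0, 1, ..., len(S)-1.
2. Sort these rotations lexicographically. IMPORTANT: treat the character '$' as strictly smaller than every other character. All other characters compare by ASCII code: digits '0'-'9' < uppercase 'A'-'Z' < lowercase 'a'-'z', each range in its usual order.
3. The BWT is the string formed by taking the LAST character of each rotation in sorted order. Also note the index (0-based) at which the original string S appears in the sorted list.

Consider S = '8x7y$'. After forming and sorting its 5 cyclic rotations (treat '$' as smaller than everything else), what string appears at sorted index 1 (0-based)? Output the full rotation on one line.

Answer: 7y$8x

Derivation:
All 5 rotations (rotation i = S[i:]+S[:i]):
  rot[0] = 8x7y$
  rot[1] = x7y$8
  rot[2] = 7y$8x
  rot[3] = y$8x7
  rot[4] = $8x7y
Sorted (with $ < everything):
  sorted[0] = $8x7y
  sorted[1] = 7y$8x
  sorted[2] = 8x7y$
  sorted[3] = x7y$8
  sorted[4] = y$8x7
sorted[1] = 7y$8x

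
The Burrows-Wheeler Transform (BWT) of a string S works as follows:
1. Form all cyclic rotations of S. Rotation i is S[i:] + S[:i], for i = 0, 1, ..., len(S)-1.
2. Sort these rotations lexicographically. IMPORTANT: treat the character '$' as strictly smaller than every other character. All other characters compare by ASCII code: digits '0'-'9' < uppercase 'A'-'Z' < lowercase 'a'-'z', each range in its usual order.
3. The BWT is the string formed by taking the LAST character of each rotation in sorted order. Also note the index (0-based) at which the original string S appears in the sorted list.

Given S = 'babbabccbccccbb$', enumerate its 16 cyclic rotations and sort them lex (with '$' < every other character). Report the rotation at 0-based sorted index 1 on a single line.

Answer: abbabccbccccbb$b

Derivation:
All 16 rotations (rotation i = S[i:]+S[:i]):
  rot[0] = babbabccbccccbb$
  rot[1] = abbabccbccccbb$b
  rot[2] = bbabccbccccbb$ba
  rot[3] = babccbccccbb$bab
  rot[4] = abccbccccbb$babb
  rot[5] = bccbccccbb$babba
  rot[6] = ccbccccbb$babbab
  rot[7] = cbccccbb$babbabc
  rot[8] = bccccbb$babbabcc
  rot[9] = ccccbb$babbabccb
  rot[10] = cccbb$babbabccbc
  rot[11] = ccbb$babbabccbcc
  rot[12] = cbb$babbabccbccc
  rot[13] = bb$babbabccbcccc
  rot[14] = b$babbabccbccccb
  rot[15] = $babbabccbccccbb
Sorted (with $ < everything):
  sorted[0] = $babbabccbccccbb
  sorted[1] = abbabccbccccbb$b
  sorted[2] = abccbccccbb$babb
  sorted[3] = b$babbabccbccccb
  sorted[4] = babbabccbccccbb$
  sorted[5] = babccbccccbb$bab
  sorted[6] = bb$babbabccbcccc
  sorted[7] = bbabccbccccbb$ba
  sorted[8] = bccbccccbb$babba
  sorted[9] = bccccbb$babbabcc
  sorted[10] = cbb$babbabccbccc
  sorted[11] = cbccccbb$babbabc
  sorted[12] = ccbb$babbabccbcc
  sorted[13] = ccbccccbb$babbab
  sorted[14] = cccbb$babbabccbc
  sorted[15] = ccccbb$babbabccb
sorted[1] = abbabccbccccbb$b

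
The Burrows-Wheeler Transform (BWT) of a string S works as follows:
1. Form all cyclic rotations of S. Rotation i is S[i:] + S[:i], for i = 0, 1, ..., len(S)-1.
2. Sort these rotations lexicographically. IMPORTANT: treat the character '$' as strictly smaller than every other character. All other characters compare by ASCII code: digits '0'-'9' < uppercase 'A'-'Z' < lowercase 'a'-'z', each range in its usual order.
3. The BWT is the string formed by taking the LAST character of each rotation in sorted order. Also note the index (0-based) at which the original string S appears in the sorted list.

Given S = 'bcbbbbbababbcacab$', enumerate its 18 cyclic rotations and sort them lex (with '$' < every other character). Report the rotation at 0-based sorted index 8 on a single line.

Answer: bbababbcacab$bcbbb

Derivation:
All 18 rotations (rotation i = S[i:]+S[:i]):
  rot[0] = bcbbbbbababbcacab$
  rot[1] = cbbbbbababbcacab$b
  rot[2] = bbbbbababbcacab$bc
  rot[3] = bbbbababbcacab$bcb
  rot[4] = bbbababbcacab$bcbb
  rot[5] = bbababbcacab$bcbbb
  rot[6] = bababbcacab$bcbbbb
  rot[7] = ababbcacab$bcbbbbb
  rot[8] = babbcacab$bcbbbbba
  rot[9] = abbcacab$bcbbbbbab
  rot[10] = bbcacab$bcbbbbbaba
  rot[11] = bcacab$bcbbbbbabab
  rot[12] = cacab$bcbbbbbababb
  rot[13] = acab$bcbbbbbababbc
  rot[14] = cab$bcbbbbbababbca
  rot[15] = ab$bcbbbbbababbcac
  rot[16] = b$bcbbbbbababbcaca
  rot[17] = $bcbbbbbababbcacab
Sorted (with $ < everything):
  sorted[0] = $bcbbbbbababbcacab
  sorted[1] = ab$bcbbbbbababbcac
  sorted[2] = ababbcacab$bcbbbbb
  sorted[3] = abbcacab$bcbbbbbab
  sorted[4] = acab$bcbbbbbababbc
  sorted[5] = b$bcbbbbbababbcaca
  sorted[6] = bababbcacab$bcbbbb
  sorted[7] = babbcacab$bcbbbbba
  sorted[8] = bbababbcacab$bcbbb
  sorted[9] = bbbababbcacab$bcbb
  sorted[10] = bbbbababbcacab$bcb
  sorted[11] = bbbbbababbcacab$bc
  sorted[12] = bbcacab$bcbbbbbaba
  sorted[13] = bcacab$bcbbbbbabab
  sorted[14] = bcbbbbbababbcacab$
  sorted[15] = cab$bcbbbbbababbca
  sorted[16] = cacab$bcbbbbbababb
  sorted[17] = cbbbbbababbcacab$b
sorted[8] = bbababbcacab$bcbbb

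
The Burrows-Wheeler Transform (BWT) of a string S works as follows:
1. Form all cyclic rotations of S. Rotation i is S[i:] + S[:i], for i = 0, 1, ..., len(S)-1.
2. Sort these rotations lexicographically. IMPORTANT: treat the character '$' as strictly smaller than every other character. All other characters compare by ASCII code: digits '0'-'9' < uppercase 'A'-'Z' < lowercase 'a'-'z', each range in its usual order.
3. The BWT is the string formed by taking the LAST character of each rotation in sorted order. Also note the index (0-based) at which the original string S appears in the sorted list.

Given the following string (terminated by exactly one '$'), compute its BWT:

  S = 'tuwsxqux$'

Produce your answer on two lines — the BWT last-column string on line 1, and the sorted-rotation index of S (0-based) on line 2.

Answer: xxw$tquus
3

Derivation:
All 9 rotations (rotation i = S[i:]+S[:i]):
  rot[0] = tuwsxqux$
  rot[1] = uwsxqux$t
  rot[2] = wsxqux$tu
  rot[3] = sxqux$tuw
  rot[4] = xqux$tuws
  rot[5] = qux$tuwsx
  rot[6] = ux$tuwsxq
  rot[7] = x$tuwsxqu
  rot[8] = $tuwsxqux
Sorted (with $ < everything):
  sorted[0] = $tuwsxqux  (last char: 'x')
  sorted[1] = qux$tuwsx  (last char: 'x')
  sorted[2] = sxqux$tuw  (last char: 'w')
  sorted[3] = tuwsxqux$  (last char: '$')
  sorted[4] = uwsxqux$t  (last char: 't')
  sorted[5] = ux$tuwsxq  (last char: 'q')
  sorted[6] = wsxqux$tu  (last char: 'u')
  sorted[7] = x$tuwsxqu  (last char: 'u')
  sorted[8] = xqux$tuws  (last char: 's')
Last column: xxw$tquus
Original string S is at sorted index 3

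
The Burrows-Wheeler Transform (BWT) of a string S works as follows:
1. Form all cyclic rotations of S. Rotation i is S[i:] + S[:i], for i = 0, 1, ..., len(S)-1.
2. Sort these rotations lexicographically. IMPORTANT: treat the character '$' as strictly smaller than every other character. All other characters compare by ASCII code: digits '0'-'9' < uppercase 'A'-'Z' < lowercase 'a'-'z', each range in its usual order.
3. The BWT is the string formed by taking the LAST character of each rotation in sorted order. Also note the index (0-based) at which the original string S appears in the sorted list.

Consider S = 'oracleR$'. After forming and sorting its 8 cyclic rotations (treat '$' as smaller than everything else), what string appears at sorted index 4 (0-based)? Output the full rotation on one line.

All 8 rotations (rotation i = S[i:]+S[:i]):
  rot[0] = oracleR$
  rot[1] = racleR$o
  rot[2] = acleR$or
  rot[3] = cleR$ora
  rot[4] = leR$orac
  rot[5] = eR$oracl
  rot[6] = R$oracle
  rot[7] = $oracleR
Sorted (with $ < everything):
  sorted[0] = $oracleR
  sorted[1] = R$oracle
  sorted[2] = acleR$or
  sorted[3] = cleR$ora
  sorted[4] = eR$oracl
  sorted[5] = leR$orac
  sorted[6] = oracleR$
  sorted[7] = racleR$o
sorted[4] = eR$oracl

Answer: eR$oracl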